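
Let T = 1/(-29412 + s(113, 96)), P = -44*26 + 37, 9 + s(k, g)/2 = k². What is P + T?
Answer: -4308445/3892 ≈ -1107.0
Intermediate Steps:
s(k, g) = -18 + 2*k²
P = -1107 (P = -1144 + 37 = -1107)
T = -1/3892 (T = 1/(-29412 + (-18 + 2*113²)) = 1/(-29412 + (-18 + 2*12769)) = 1/(-29412 + (-18 + 25538)) = 1/(-29412 + 25520) = 1/(-3892) = -1/3892 ≈ -0.00025694)
P + T = -1107 - 1/3892 = -4308445/3892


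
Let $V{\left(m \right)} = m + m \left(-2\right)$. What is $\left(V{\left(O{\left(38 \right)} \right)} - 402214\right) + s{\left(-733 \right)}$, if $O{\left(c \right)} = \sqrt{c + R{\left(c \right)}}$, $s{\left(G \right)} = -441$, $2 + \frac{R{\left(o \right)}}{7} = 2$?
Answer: $-402655 - \sqrt{38} \approx -4.0266 \cdot 10^{5}$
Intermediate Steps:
$R{\left(o \right)} = 0$ ($R{\left(o \right)} = -14 + 7 \cdot 2 = -14 + 14 = 0$)
$O{\left(c \right)} = \sqrt{c}$ ($O{\left(c \right)} = \sqrt{c + 0} = \sqrt{c}$)
$V{\left(m \right)} = - m$ ($V{\left(m \right)} = m - 2 m = - m$)
$\left(V{\left(O{\left(38 \right)} \right)} - 402214\right) + s{\left(-733 \right)} = \left(- \sqrt{38} - 402214\right) - 441 = \left(-402214 - \sqrt{38}\right) - 441 = -402655 - \sqrt{38}$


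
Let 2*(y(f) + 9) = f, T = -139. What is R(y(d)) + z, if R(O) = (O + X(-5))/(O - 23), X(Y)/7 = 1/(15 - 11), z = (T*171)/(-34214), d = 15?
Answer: 573787/838243 ≈ 0.68451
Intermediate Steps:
z = 23769/34214 (z = -139*171/(-34214) = -23769*(-1/34214) = 23769/34214 ≈ 0.69472)
X(Y) = 7/4 (X(Y) = 7/(15 - 11) = 7/4)
y(f) = -9 + f/2
R(O) = (7/4 + O)/(-23 + O) (R(O) = (O + 7/4)/(O - 23) = (7/4 + O)/(-23 + O))
R(y(d)) + z = (7/4 + (-9 + (½)*15))/(-23 + (-9 + (½)*15)) + 23769/34214 = (7/4 + (-9 + 15/2))/(-23 + (-9 + 15/2)) + 23769/34214 = (7/4 - 3/2)/(-23 - 3/2) + 23769/34214 = (¼)/(-49/2) + 23769/34214 = -2/49*¼ + 23769/34214 = -1/98 + 23769/34214 = 573787/838243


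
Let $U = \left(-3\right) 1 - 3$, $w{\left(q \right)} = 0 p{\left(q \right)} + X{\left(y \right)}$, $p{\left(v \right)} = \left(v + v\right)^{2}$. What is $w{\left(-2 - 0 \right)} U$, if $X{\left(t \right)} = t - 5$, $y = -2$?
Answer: $42$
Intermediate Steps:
$X{\left(t \right)} = -5 + t$
$p{\left(v \right)} = 4 v^{2}$ ($p{\left(v \right)} = \left(2 v\right)^{2} = 4 v^{2}$)
$w{\left(q \right)} = -7$ ($w{\left(q \right)} = 0 \cdot 4 q^{2} - 7 = 0 - 7 = -7$)
$U = -6$ ($U = -3 - 3 = -6$)
$w{\left(-2 - 0 \right)} U = \left(-7\right) \left(-6\right) = 42$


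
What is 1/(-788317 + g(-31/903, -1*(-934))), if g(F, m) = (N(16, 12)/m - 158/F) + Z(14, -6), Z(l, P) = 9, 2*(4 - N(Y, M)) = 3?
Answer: -57908/45382824477 ≈ -1.2760e-6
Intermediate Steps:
N(Y, M) = 5/2 (N(Y, M) = 4 - ½*3 = 4 - 3/2 = 5/2)
g(F, m) = 9 - 158/F + 5/(2*m) (g(F, m) = (5/(2*m) - 158/F) + 9 = (-158/F + 5/(2*m)) + 9 = 9 - 158/F + 5/(2*m))
1/(-788317 + g(-31/903, -1*(-934))) = 1/(-788317 + (9 - 158/((-31/903)) + 5/(2*((-1*(-934)))))) = 1/(-788317 + (9 - 158/((-31*1/903)) + (5/2)/934)) = 1/(-788317 + (9 - 158/(-31/903) + (5/2)*(1/934))) = 1/(-788317 + (9 - 158*(-903/31) + 5/1868)) = 1/(-788317 + (9 + 142674/31 + 5/1868)) = 1/(-788317 + 267036359/57908) = 1/(-45382824477/57908) = -57908/45382824477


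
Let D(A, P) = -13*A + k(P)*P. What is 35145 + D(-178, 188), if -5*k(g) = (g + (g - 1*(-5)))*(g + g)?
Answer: -26744833/5 ≈ -5.3490e+6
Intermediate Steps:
k(g) = -2*g*(5 + 2*g)/5 (k(g) = -(g + (g - 1*(-5)))*(g + g)/5 = -(g + (g + 5))*2*g/5 = -(g + (5 + g))*2*g/5 = -(5 + 2*g)*2*g/5 = -2*g*(5 + 2*g)/5)
D(A, P) = -13*A - 2*P²*(5 + 2*P)/5 (D(A, P) = -13*A + (-2*P*(5 + 2*P)/5)*P = -13*A - 2*P²*(5 + 2*P)/5)
35145 + D(-178, 188) = 35145 + (-13*(-178) - 1*188²*(2 + (⅘)*188)) = 35145 + (2314 - 1*35344*(2 + 752/5)) = 35145 + (2314 - 1*35344*762/5) = 35145 + (2314 - 26932128/5) = 35145 - 26920558/5 = -26744833/5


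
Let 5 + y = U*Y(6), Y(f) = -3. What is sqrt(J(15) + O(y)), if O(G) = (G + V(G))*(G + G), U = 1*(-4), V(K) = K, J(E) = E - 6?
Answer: sqrt(205) ≈ 14.318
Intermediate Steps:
J(E) = -6 + E
U = -4
y = 7 (y = -5 - 4*(-3) = -5 + 12 = 7)
O(G) = 4*G**2 (O(G) = (G + G)*(G + G) = (2*G)*(2*G) = 4*G**2)
sqrt(J(15) + O(y)) = sqrt((-6 + 15) + 4*7**2) = sqrt(9 + 4*49) = sqrt(9 + 196) = sqrt(205)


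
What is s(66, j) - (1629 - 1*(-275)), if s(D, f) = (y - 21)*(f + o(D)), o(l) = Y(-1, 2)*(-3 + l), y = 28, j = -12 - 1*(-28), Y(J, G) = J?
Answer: -2233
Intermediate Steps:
j = 16 (j = -12 + 28 = 16)
o(l) = 3 - l (o(l) = -(-3 + l) = 3 - l)
s(D, f) = 21 - 7*D + 7*f (s(D, f) = (28 - 21)*(f + (3 - D)) = 7*(3 + f - D) = 21 - 7*D + 7*f)
s(66, j) - (1629 - 1*(-275)) = (21 - 7*66 + 7*16) - (1629 - 1*(-275)) = (21 - 462 + 112) - (1629 + 275) = -329 - 1*1904 = -329 - 1904 = -2233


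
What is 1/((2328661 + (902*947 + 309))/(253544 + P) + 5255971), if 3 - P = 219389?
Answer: 17079/89768320291 ≈ 1.9026e-7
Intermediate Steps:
P = -219386 (P = 3 - 1*219389 = 3 - 219389 = -219386)
1/((2328661 + (902*947 + 309))/(253544 + P) + 5255971) = 1/((2328661 + (902*947 + 309))/(253544 - 219386) + 5255971) = 1/((2328661 + (854194 + 309))/34158 + 5255971) = 1/((2328661 + 854503)*(1/34158) + 5255971) = 1/(3183164*(1/34158) + 5255971) = 1/(1591582/17079 + 5255971) = 1/(89768320291/17079) = 17079/89768320291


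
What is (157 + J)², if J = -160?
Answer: 9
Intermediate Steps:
(157 + J)² = (157 - 160)² = (-3)² = 9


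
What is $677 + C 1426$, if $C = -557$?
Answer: $-793605$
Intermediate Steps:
$677 + C 1426 = 677 - 794282 = -793605$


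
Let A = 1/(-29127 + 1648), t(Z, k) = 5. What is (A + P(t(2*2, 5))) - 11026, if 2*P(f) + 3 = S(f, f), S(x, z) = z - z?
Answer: -606049347/54958 ≈ -11028.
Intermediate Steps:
S(x, z) = 0
P(f) = -3/2 (P(f) = -3/2 + (½)*0 = -3/2 + 0 = -3/2)
A = -1/27479 (A = 1/(-27479) = -1/27479 ≈ -3.6391e-5)
(A + P(t(2*2, 5))) - 11026 = (-1/27479 - 3/2) - 11026 = -82439/54958 - 11026 = -606049347/54958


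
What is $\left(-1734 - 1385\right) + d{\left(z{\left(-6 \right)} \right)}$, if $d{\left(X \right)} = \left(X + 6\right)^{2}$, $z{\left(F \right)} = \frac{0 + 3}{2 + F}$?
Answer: $- \frac{49463}{16} \approx -3091.4$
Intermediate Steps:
$z{\left(F \right)} = \frac{3}{2 + F}$
$d{\left(X \right)} = \left(6 + X\right)^{2}$
$\left(-1734 - 1385\right) + d{\left(z{\left(-6 \right)} \right)} = \left(-1734 - 1385\right) + \left(6 + \frac{3}{2 - 6}\right)^{2} = -3119 + \left(6 + \frac{3}{-4}\right)^{2} = -3119 + \left(6 + 3 \left(- \frac{1}{4}\right)\right)^{2} = -3119 + \left(6 - \frac{3}{4}\right)^{2} = -3119 + \left(\frac{21}{4}\right)^{2} = -3119 + \frac{441}{16} = - \frac{49463}{16}$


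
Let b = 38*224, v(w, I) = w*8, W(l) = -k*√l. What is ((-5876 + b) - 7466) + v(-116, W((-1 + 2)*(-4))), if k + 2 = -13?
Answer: -5758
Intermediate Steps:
k = -15 (k = -2 - 13 = -15)
W(l) = 15*√l (W(l) = -(-15)*√l = 15*√l)
v(w, I) = 8*w
b = 8512
((-5876 + b) - 7466) + v(-116, W((-1 + 2)*(-4))) = ((-5876 + 8512) - 7466) + 8*(-116) = (2636 - 7466) - 928 = -4830 - 928 = -5758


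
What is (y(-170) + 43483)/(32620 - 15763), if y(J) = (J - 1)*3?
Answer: 42970/16857 ≈ 2.5491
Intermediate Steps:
y(J) = -3 + 3*J (y(J) = (-1 + J)*3 = -3 + 3*J)
(y(-170) + 43483)/(32620 - 15763) = ((-3 + 3*(-170)) + 43483)/(32620 - 15763) = ((-3 - 510) + 43483)/16857 = (-513 + 43483)*(1/16857) = 42970*(1/16857) = 42970/16857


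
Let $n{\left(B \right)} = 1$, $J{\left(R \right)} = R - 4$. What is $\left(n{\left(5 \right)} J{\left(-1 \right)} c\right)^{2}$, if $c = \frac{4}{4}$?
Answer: $25$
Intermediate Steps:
$J{\left(R \right)} = -4 + R$
$c = 1$ ($c = 4 \cdot \frac{1}{4} = 1$)
$\left(n{\left(5 \right)} J{\left(-1 \right)} c\right)^{2} = \left(1 \left(-4 - 1\right) 1\right)^{2} = \left(1 \left(-5\right) 1\right)^{2} = \left(\left(-5\right) 1\right)^{2} = \left(-5\right)^{2} = 25$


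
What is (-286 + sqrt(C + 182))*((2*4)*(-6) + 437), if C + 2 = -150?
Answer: -111254 + 389*sqrt(30) ≈ -1.0912e+5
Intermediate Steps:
C = -152 (C = -2 - 150 = -152)
(-286 + sqrt(C + 182))*((2*4)*(-6) + 437) = (-286 + sqrt(-152 + 182))*((2*4)*(-6) + 437) = (-286 + sqrt(30))*(8*(-6) + 437) = (-286 + sqrt(30))*(-48 + 437) = (-286 + sqrt(30))*389 = -111254 + 389*sqrt(30)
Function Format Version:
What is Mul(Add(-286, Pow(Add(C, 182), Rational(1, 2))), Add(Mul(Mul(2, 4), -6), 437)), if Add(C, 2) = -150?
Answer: Add(-111254, Mul(389, Pow(30, Rational(1, 2)))) ≈ -1.0912e+5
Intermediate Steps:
C = -152 (C = Add(-2, -150) = -152)
Mul(Add(-286, Pow(Add(C, 182), Rational(1, 2))), Add(Mul(Mul(2, 4), -6), 437)) = Mul(Add(-286, Pow(Add(-152, 182), Rational(1, 2))), Add(Mul(Mul(2, 4), -6), 437)) = Mul(Add(-286, Pow(30, Rational(1, 2))), Add(Mul(8, -6), 437)) = Mul(Add(-286, Pow(30, Rational(1, 2))), Add(-48, 437)) = Mul(Add(-286, Pow(30, Rational(1, 2))), 389) = Add(-111254, Mul(389, Pow(30, Rational(1, 2))))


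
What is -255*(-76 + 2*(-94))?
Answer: 67320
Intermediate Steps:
-255*(-76 + 2*(-94)) = -255*(-76 - 188) = -255*(-264) = 67320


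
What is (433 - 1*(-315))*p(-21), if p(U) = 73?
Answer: 54604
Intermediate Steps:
(433 - 1*(-315))*p(-21) = (433 - 1*(-315))*73 = (433 + 315)*73 = 748*73 = 54604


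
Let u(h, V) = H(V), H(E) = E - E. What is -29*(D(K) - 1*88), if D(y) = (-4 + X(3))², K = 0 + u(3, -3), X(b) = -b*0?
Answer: 2088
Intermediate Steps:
H(E) = 0
u(h, V) = 0
X(b) = 0
K = 0 (K = 0 + 0 = 0)
D(y) = 16 (D(y) = (-4 + 0)² = (-4)² = 16)
-29*(D(K) - 1*88) = -29*(16 - 1*88) = -29*(16 - 88) = -29*(-72) = 2088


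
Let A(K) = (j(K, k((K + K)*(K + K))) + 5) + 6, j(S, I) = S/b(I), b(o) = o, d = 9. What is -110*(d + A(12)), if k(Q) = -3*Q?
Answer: -158345/72 ≈ -2199.2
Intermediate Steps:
j(S, I) = S/I
A(K) = 11 - 1/(12*K) (A(K) = (K/((-3*(K + K)*(K + K))) + 5) + 6 = (K/((-3*2*K*2*K)) + 5) + 6 = (K/((-12*K**2)) + 5) + 6 = (K*(-1/(12*K**2)) + 5) + 6 = (-1/(12*K) + 5) + 6 = (5 - 1/(12*K)) + 6 = 11 - 1/(12*K))
-110*(d + A(12)) = -110*(9 + (11 - 1/12/12)) = -110*(9 + (11 - 1/12*1/12)) = -110*(9 + (11 - 1/144)) = -110*(9 + 1583/144) = -110*2879/144 = -158345/72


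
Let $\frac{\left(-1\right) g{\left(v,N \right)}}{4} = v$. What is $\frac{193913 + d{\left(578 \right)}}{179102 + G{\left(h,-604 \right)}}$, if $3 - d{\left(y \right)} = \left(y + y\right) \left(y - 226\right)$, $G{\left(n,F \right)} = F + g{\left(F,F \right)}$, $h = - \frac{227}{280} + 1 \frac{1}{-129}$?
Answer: $- \frac{106498}{90457} \approx -1.1773$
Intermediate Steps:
$g{\left(v,N \right)} = - 4 v$
$h = - \frac{29563}{36120}$ ($h = \left(-227\right) \frac{1}{280} + 1 \left(- \frac{1}{129}\right) = - \frac{227}{280} - \frac{1}{129} = - \frac{29563}{36120} \approx -0.81847$)
$G{\left(n,F \right)} = - 3 F$ ($G{\left(n,F \right)} = F - 4 F = - 3 F$)
$d{\left(y \right)} = 3 - 2 y \left(-226 + y\right)$ ($d{\left(y \right)} = 3 - \left(y + y\right) \left(y - 226\right) = 3 - 2 y \left(-226 + y\right)$)
$\frac{193913 + d{\left(578 \right)}}{179102 + G{\left(h,-604 \right)}} = \frac{193913 + \left(3 - 2 \cdot 578^{2} + 452 \cdot 578\right)}{179102 - -1812} = \frac{193913 + \left(3 - 668168 + 261256\right)}{179102 + 1812} = \frac{193913 + \left(3 - 668168 + 261256\right)}{180914} = \left(193913 - 406909\right) \frac{1}{180914} = \left(-212996\right) \frac{1}{180914} = - \frac{106498}{90457}$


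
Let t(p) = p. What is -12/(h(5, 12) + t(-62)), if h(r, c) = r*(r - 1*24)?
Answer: 12/157 ≈ 0.076433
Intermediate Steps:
h(r, c) = r*(-24 + r) (h(r, c) = r*(r - 24) = r*(-24 + r))
-12/(h(5, 12) + t(-62)) = -12/(5*(-24 + 5) - 62) = -12/(5*(-19) - 62) = -12/(-95 - 62) = -12/(-157) = -1/157*(-12) = 12/157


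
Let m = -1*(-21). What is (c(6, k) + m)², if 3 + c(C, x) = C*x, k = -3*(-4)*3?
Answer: 54756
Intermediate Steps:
k = 36 (k = 12*3 = 36)
m = 21
c(C, x) = -3 + C*x
(c(6, k) + m)² = ((-3 + 6*36) + 21)² = ((-3 + 216) + 21)² = (213 + 21)² = 234² = 54756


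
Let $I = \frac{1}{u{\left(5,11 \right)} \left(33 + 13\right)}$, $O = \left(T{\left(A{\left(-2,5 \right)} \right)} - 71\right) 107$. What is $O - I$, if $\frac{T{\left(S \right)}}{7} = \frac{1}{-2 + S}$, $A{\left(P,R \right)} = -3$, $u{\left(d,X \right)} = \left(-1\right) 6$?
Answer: $- \frac{10690579}{1380} \approx -7746.8$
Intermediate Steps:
$u{\left(d,X \right)} = -6$
$T{\left(S \right)} = \frac{7}{-2 + S}$
$O = - \frac{38734}{5}$ ($O = \left(\frac{7}{-2 - 3} - 71\right) 107 = \left(\frac{7}{-5} - 71\right) 107 = \left(7 \left(- \frac{1}{5}\right) - 71\right) 107 = \left(- \frac{7}{5} - 71\right) 107 = \left(- \frac{362}{5}\right) 107 = - \frac{38734}{5} \approx -7746.8$)
$I = - \frac{1}{276}$ ($I = \frac{1}{\left(-6\right) \left(33 + 13\right)} = \frac{1}{\left(-6\right) 46} = \frac{1}{-276} = - \frac{1}{276} \approx -0.0036232$)
$O - I = - \frac{38734}{5} - - \frac{1}{276} = - \frac{38734}{5} + \frac{1}{276} = - \frac{10690579}{1380}$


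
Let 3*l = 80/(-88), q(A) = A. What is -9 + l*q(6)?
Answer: -119/11 ≈ -10.818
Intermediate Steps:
l = -10/33 (l = (80/(-88))/3 = (80*(-1/88))/3 = (⅓)*(-10/11) = -10/33 ≈ -0.30303)
-9 + l*q(6) = -9 - 10/33*6 = -9 - 20/11 = -119/11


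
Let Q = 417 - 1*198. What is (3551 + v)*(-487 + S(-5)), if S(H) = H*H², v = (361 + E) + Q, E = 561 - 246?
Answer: -2720952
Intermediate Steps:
Q = 219 (Q = 417 - 198 = 219)
E = 315
v = 895 (v = (361 + 315) + 219 = 676 + 219 = 895)
S(H) = H³
(3551 + v)*(-487 + S(-5)) = (3551 + 895)*(-487 + (-5)³) = 4446*(-487 - 125) = 4446*(-612) = -2720952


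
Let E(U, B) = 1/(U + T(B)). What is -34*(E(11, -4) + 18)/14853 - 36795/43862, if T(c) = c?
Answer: -573572723/651482286 ≈ -0.88041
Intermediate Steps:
E(U, B) = 1/(B + U) (E(U, B) = 1/(U + B) = 1/(B + U))
-34*(E(11, -4) + 18)/14853 - 36795/43862 = -34*(1/(-4 + 11) + 18)/14853 - 36795/43862 = -34*(1/7 + 18)*(1/14853) - 36795*1/43862 = -34*(⅐ + 18)*(1/14853) - 36795/43862 = -34*127/7*(1/14853) - 36795/43862 = -4318/7*1/14853 - 36795/43862 = -4318/103971 - 36795/43862 = -573572723/651482286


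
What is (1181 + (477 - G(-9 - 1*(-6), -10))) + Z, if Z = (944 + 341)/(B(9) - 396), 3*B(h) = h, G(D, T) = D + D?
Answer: 652667/393 ≈ 1660.7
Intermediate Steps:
G(D, T) = 2*D
B(h) = h/3
Z = -1285/393 (Z = (944 + 341)/((⅓)*9 - 396) = 1285/(3 - 396) = 1285/(-393) = 1285*(-1/393) = -1285/393 ≈ -3.2697)
(1181 + (477 - G(-9 - 1*(-6), -10))) + Z = (1181 + (477 - 2*(-9 - 1*(-6)))) - 1285/393 = (1181 + (477 - 2*(-9 + 6))) - 1285/393 = (1181 + (477 - 2*(-3))) - 1285/393 = (1181 + (477 - 1*(-6))) - 1285/393 = (1181 + (477 + 6)) - 1285/393 = (1181 + 483) - 1285/393 = 1664 - 1285/393 = 652667/393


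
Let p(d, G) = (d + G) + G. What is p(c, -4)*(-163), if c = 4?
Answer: 652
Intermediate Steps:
p(d, G) = d + 2*G (p(d, G) = (G + d) + G = d + 2*G)
p(c, -4)*(-163) = (4 + 2*(-4))*(-163) = (4 - 8)*(-163) = -4*(-163) = 652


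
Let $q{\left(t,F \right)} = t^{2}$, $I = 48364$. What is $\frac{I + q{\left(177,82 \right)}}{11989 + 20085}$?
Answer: $\frac{79693}{32074} \approx 2.4847$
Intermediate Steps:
$\frac{I + q{\left(177,82 \right)}}{11989 + 20085} = \frac{48364 + 177^{2}}{11989 + 20085} = \frac{48364 + 31329}{32074} = 79693 \cdot \frac{1}{32074} = \frac{79693}{32074}$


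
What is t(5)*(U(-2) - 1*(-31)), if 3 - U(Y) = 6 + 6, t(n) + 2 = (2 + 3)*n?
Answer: 506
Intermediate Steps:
t(n) = -2 + 5*n (t(n) = -2 + (2 + 3)*n = -2 + 5*n)
U(Y) = -9 (U(Y) = 3 - (6 + 6) = 3 - 1*12 = 3 - 12 = -9)
t(5)*(U(-2) - 1*(-31)) = (-2 + 5*5)*(-9 - 1*(-31)) = (-2 + 25)*(-9 + 31) = 23*22 = 506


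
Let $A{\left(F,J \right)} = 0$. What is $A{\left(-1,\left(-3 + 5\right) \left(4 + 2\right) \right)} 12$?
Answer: $0$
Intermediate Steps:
$A{\left(-1,\left(-3 + 5\right) \left(4 + 2\right) \right)} 12 = 0 \cdot 12 = 0$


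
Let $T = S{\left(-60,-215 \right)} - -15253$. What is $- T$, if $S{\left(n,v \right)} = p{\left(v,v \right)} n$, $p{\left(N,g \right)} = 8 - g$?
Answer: $-1873$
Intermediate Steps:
$S{\left(n,v \right)} = n \left(8 - v\right)$ ($S{\left(n,v \right)} = \left(8 - v\right) n = n \left(8 - v\right)$)
$T = 1873$ ($T = - 60 \left(8 - -215\right) - -15253 = - 60 \left(8 + 215\right) + 15253 = \left(-60\right) 223 + 15253 = -13380 + 15253 = 1873$)
$- T = \left(-1\right) 1873 = -1873$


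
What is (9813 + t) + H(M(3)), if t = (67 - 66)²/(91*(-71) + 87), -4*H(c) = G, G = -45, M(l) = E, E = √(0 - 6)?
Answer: 125239537/12748 ≈ 9824.3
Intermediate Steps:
E = I*√6 (E = √(-6) = I*√6 ≈ 2.4495*I)
M(l) = I*√6
H(c) = 45/4 (H(c) = -¼*(-45) = 45/4)
t = -1/6374 (t = 1²/(-6461 + 87) = 1/(-6374) = 1*(-1/6374) = -1/6374 ≈ -0.00015689)
(9813 + t) + H(M(3)) = (9813 - 1/6374) + 45/4 = 62548061/6374 + 45/4 = 125239537/12748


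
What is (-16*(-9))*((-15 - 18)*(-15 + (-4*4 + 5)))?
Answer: 123552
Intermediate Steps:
(-16*(-9))*((-15 - 18)*(-15 + (-4*4 + 5))) = 144*(-33*(-15 + (-16 + 5))) = 144*(-33*(-15 - 11)) = 144*(-33*(-26)) = 144*858 = 123552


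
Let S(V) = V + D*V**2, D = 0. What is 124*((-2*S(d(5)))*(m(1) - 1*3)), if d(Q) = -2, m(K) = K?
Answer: -992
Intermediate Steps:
S(V) = V (S(V) = V + 0*V**2 = V + 0 = V)
124*((-2*S(d(5)))*(m(1) - 1*3)) = 124*((-2*(-2))*(1 - 1*3)) = 124*(4*(1 - 3)) = 124*(4*(-2)) = 124*(-8) = -992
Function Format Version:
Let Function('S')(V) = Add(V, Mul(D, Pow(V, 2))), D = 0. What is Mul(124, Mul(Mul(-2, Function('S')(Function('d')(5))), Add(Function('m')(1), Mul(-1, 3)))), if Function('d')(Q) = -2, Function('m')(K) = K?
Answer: -992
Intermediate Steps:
Function('S')(V) = V (Function('S')(V) = Add(V, Mul(0, Pow(V, 2))) = Add(V, 0) = V)
Mul(124, Mul(Mul(-2, Function('S')(Function('d')(5))), Add(Function('m')(1), Mul(-1, 3)))) = Mul(124, Mul(Mul(-2, -2), Add(1, Mul(-1, 3)))) = Mul(124, Mul(4, Add(1, -3))) = Mul(124, Mul(4, -2)) = Mul(124, -8) = -992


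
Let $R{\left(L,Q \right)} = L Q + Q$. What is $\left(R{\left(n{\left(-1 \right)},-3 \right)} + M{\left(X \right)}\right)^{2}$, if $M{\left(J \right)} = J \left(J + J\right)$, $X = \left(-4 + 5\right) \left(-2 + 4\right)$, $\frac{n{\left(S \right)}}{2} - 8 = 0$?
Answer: $1849$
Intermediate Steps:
$n{\left(S \right)} = 16$ ($n{\left(S \right)} = 16 + 2 \cdot 0 = 16 + 0 = 16$)
$X = 2$ ($X = 1 \cdot 2 = 2$)
$R{\left(L,Q \right)} = Q + L Q$
$M{\left(J \right)} = 2 J^{2}$ ($M{\left(J \right)} = J 2 J = 2 J^{2}$)
$\left(R{\left(n{\left(-1 \right)},-3 \right)} + M{\left(X \right)}\right)^{2} = \left(- 3 \left(1 + 16\right) + 2 \cdot 2^{2}\right)^{2} = \left(\left(-3\right) 17 + 2 \cdot 4\right)^{2} = \left(-51 + 8\right)^{2} = \left(-43\right)^{2} = 1849$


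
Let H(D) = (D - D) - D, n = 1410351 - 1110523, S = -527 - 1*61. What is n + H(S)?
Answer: 300416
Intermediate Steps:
S = -588 (S = -527 - 61 = -588)
n = 299828
H(D) = -D (H(D) = 0 - D = -D)
n + H(S) = 299828 - 1*(-588) = 299828 + 588 = 300416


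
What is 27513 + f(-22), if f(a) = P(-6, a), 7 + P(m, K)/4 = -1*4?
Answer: 27469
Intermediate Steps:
P(m, K) = -44 (P(m, K) = -28 + 4*(-1*4) = -28 + 4*(-4) = -28 - 16 = -44)
f(a) = -44
27513 + f(-22) = 27513 - 44 = 27469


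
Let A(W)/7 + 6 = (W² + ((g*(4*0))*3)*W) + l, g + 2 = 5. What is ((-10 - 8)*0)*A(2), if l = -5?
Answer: 0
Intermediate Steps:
g = 3 (g = -2 + 5 = 3)
A(W) = -77 + 7*W² (A(W) = -42 + 7*((W² + ((3*(4*0))*3)*W) - 5) = -42 + 7*((W² + ((3*0)*3)*W) - 5) = -42 + 7*((W² + (0*3)*W) - 5) = -42 + 7*((W² + 0*W) - 5) = -42 + 7*((W² + 0) - 5) = -42 + 7*(W² - 5) = -42 + 7*(-5 + W²) = -42 + (-35 + 7*W²) = -77 + 7*W²)
((-10 - 8)*0)*A(2) = ((-10 - 8)*0)*(-77 + 7*2²) = (-18*0)*(-77 + 7*4) = 0*(-77 + 28) = 0*(-49) = 0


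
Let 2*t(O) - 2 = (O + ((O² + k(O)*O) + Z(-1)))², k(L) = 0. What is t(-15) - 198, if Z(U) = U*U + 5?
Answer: 23131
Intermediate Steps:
Z(U) = 5 + U² (Z(U) = U² + 5 = 5 + U²)
t(O) = 1 + (6 + O + O²)²/2 (t(O) = 1 + (O + ((O² + 0*O) + (5 + (-1)²)))²/2 = 1 + (O + ((O² + 0) + (5 + 1)))²/2 = 1 + (O + (O² + 6))²/2 = 1 + (O + (6 + O²))²/2 = 1 + (6 + O + O²)²/2)
t(-15) - 198 = (1 + (6 - 15 + (-15)²)²/2) - 198 = (1 + (6 - 15 + 225)²/2) - 198 = (1 + (½)*216²) - 198 = (1 + (½)*46656) - 198 = (1 + 23328) - 198 = 23329 - 198 = 23131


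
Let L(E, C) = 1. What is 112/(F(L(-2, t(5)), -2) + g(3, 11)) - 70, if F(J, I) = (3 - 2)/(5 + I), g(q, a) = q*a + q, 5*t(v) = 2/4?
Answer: -7294/109 ≈ -66.917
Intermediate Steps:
t(v) = ⅒ (t(v) = (2/4)/5 = (2*(¼))/5 = (⅕)*(½) = ⅒)
g(q, a) = q + a*q (g(q, a) = a*q + q = q + a*q)
F(J, I) = 1/(5 + I)
112/(F(L(-2, t(5)), -2) + g(3, 11)) - 70 = 112/(1/(5 - 2) + 3*(1 + 11)) - 70 = 112/(1/3 + 3*12) - 70 = 112/(⅓ + 36) - 70 = 112/(109/3) - 70 = (3/109)*112 - 70 = 336/109 - 70 = -7294/109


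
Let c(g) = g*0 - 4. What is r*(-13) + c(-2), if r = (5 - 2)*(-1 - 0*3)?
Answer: 35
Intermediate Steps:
r = -3 (r = 3*(-1 - 1*0) = 3*(-1 + 0) = 3*(-1) = -3)
c(g) = -4 (c(g) = 0 - 4 = -4)
r*(-13) + c(-2) = -3*(-13) - 4 = 39 - 4 = 35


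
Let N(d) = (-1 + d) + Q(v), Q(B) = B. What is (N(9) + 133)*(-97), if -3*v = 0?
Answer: -13677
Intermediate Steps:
v = 0 (v = -⅓*0 = 0)
N(d) = -1 + d (N(d) = (-1 + d) + 0 = -1 + d)
(N(9) + 133)*(-97) = ((-1 + 9) + 133)*(-97) = (8 + 133)*(-97) = 141*(-97) = -13677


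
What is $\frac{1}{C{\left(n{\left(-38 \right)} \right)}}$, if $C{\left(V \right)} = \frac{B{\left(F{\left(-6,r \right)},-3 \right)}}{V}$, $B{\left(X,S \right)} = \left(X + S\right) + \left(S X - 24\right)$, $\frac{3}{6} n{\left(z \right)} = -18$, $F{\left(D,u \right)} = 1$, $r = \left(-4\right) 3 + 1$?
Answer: $\frac{36}{29} \approx 1.2414$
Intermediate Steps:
$r = -11$ ($r = -12 + 1 = -11$)
$n{\left(z \right)} = -36$ ($n{\left(z \right)} = 2 \left(-18\right) = -36$)
$B{\left(X,S \right)} = -24 + S + X + S X$ ($B{\left(X,S \right)} = \left(S + X\right) + \left(-24 + S X\right) = -24 + S + X + S X$)
$C{\left(V \right)} = - \frac{29}{V}$ ($C{\left(V \right)} = \frac{-24 - 3 + 1 - 3}{V} = - \frac{29}{V}$)
$\frac{1}{C{\left(n{\left(-38 \right)} \right)}} = \frac{1}{\left(-29\right) \frac{1}{-36}} = \frac{1}{\left(-29\right) \left(- \frac{1}{36}\right)} = \frac{1}{\frac{29}{36}} = \frac{36}{29}$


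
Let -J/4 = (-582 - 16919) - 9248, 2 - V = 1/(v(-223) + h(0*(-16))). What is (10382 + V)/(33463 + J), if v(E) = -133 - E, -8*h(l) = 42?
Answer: 3520172/47615601 ≈ 0.073929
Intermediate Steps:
h(l) = -21/4 (h(l) = -⅛*42 = -21/4)
V = 674/339 (V = 2 - 1/((-133 - 1*(-223)) - 21/4) = 2 - 1/((-133 + 223) - 21/4) = 2 - 1/(90 - 21/4) = 2 - 1/339/4 = 2 - 1*4/339 = 2 - 4/339 = 674/339 ≈ 1.9882)
J = 106996 (J = -4*((-582 - 16919) - 9248) = -4*(-17501 - 9248) = -4*(-26749) = 106996)
(10382 + V)/(33463 + J) = (10382 + 674/339)/(33463 + 106996) = (3520172/339)/140459 = (3520172/339)*(1/140459) = 3520172/47615601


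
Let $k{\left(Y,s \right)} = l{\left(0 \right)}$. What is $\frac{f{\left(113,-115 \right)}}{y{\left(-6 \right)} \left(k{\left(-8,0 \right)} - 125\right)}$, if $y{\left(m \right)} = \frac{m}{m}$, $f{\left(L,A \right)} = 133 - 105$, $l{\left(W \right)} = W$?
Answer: $- \frac{28}{125} \approx -0.224$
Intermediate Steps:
$k{\left(Y,s \right)} = 0$
$f{\left(L,A \right)} = 28$ ($f{\left(L,A \right)} = 133 - 105 = 28$)
$y{\left(m \right)} = 1$
$\frac{f{\left(113,-115 \right)}}{y{\left(-6 \right)} \left(k{\left(-8,0 \right)} - 125\right)} = \frac{28}{1 \left(0 - 125\right)} = \frac{28}{1 \left(-125\right)} = \frac{28}{-125} = 28 \left(- \frac{1}{125}\right) = - \frac{28}{125}$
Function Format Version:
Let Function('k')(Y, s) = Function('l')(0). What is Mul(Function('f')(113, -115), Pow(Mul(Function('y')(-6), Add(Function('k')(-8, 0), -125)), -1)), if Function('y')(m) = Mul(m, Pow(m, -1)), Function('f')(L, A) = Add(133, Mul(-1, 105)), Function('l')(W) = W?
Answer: Rational(-28, 125) ≈ -0.22400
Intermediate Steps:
Function('k')(Y, s) = 0
Function('f')(L, A) = 28 (Function('f')(L, A) = Add(133, -105) = 28)
Function('y')(m) = 1
Mul(Function('f')(113, -115), Pow(Mul(Function('y')(-6), Add(Function('k')(-8, 0), -125)), -1)) = Mul(28, Pow(Mul(1, Add(0, -125)), -1)) = Mul(28, Pow(Mul(1, -125), -1)) = Mul(28, Pow(-125, -1)) = Mul(28, Rational(-1, 125)) = Rational(-28, 125)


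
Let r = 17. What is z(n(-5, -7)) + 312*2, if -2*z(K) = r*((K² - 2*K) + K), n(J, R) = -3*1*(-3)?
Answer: 12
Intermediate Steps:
n(J, R) = 9 (n(J, R) = -3*(-3) = 9)
z(K) = -17*K²/2 + 17*K/2 (z(K) = -17*((K² - 2*K) + K)/2 = -17*(K² - K)/2 = -(-17*K + 17*K²)/2 = -17*K²/2 + 17*K/2)
z(n(-5, -7)) + 312*2 = (17/2)*9*(1 - 1*9) + 312*2 = (17/2)*9*(1 - 9) + 624 = (17/2)*9*(-8) + 624 = -612 + 624 = 12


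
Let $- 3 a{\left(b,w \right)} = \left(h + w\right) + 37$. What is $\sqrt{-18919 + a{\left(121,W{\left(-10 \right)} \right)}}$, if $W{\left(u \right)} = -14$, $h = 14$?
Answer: $\frac{i \sqrt{170382}}{3} \approx 137.59 i$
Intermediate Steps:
$a{\left(b,w \right)} = -17 - \frac{w}{3}$ ($a{\left(b,w \right)} = - \frac{\left(14 + w\right) + 37}{3} = - \frac{51 + w}{3} = -17 - \frac{w}{3}$)
$\sqrt{-18919 + a{\left(121,W{\left(-10 \right)} \right)}} = \sqrt{-18919 - \frac{37}{3}} = \sqrt{- \frac{56794}{3}} = \frac{i \sqrt{170382}}{3}$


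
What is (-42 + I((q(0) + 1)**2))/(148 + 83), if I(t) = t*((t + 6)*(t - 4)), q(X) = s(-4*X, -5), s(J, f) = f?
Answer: 1394/77 ≈ 18.104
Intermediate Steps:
q(X) = -5
I(t) = t*(-4 + t)*(6 + t) (I(t) = t*((6 + t)*(-4 + t)) = t*((-4 + t)*(6 + t)) = t*(-4 + t)*(6 + t))
(-42 + I((q(0) + 1)**2))/(148 + 83) = (-42 + (-5 + 1)**2*(-24 + ((-5 + 1)**2)**2 + 2*(-5 + 1)**2))/(148 + 83) = (-42 + (-4)**2*(-24 + ((-4)**2)**2 + 2*(-4)**2))/231 = (-42 + 16*(-24 + 16**2 + 2*16))*(1/231) = (-42 + 16*(-24 + 256 + 32))*(1/231) = (-42 + 16*264)*(1/231) = (-42 + 4224)*(1/231) = 4182*(1/231) = 1394/77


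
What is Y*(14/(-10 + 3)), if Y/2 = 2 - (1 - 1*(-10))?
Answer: 36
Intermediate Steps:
Y = -18 (Y = 2*(2 - (1 - 1*(-10))) = 2*(2 - (1 + 10)) = 2*(2 - 1*11) = 2*(2 - 11) = 2*(-9) = -18)
Y*(14/(-10 + 3)) = -252/(-10 + 3) = -252/(-7) = -252*(-1)/7 = -18*(-2) = 36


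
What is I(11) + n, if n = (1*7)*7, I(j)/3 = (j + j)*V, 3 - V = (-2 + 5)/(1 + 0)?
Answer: 49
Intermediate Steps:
V = 0 (V = 3 - (-2 + 5)/(1 + 0) = 3 - 3/1 = 3 - 3 = 0)
I(j) = 0 (I(j) = 3*((j + j)*0) = 3*((2*j)*0) = 3*0 = 0)
n = 49 (n = 7*7 = 49)
I(11) + n = 0 + 49 = 49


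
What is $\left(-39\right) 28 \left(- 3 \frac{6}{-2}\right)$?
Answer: $-9828$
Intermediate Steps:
$\left(-39\right) 28 \left(- 3 \frac{6}{-2}\right) = - 1092 \left(- 3 \cdot 6 \left(- \frac{1}{2}\right)\right) = - 1092 \left(\left(-3\right) \left(-3\right)\right) = \left(-1092\right) 9 = -9828$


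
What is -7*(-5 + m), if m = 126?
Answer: -847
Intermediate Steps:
-7*(-5 + m) = -7*(-5 + 126) = -7*121 = -847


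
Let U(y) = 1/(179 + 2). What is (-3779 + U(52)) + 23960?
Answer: 3652762/181 ≈ 20181.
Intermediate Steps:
U(y) = 1/181
(-3779 + U(52)) + 23960 = (-3779 + 1/181) + 23960 = -683998/181 + 23960 = 3652762/181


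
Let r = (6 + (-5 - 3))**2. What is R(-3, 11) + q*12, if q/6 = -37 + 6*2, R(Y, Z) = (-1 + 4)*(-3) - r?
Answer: -1813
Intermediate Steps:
r = 4 (r = (6 - 8)**2 = (-2)**2 = 4)
R(Y, Z) = -13 (R(Y, Z) = (-1 + 4)*(-3) - 1*4 = 3*(-3) - 4 = -9 - 4 = -13)
q = -150 (q = 6*(-37 + 6*2) = 6*(-37 + 12) = 6*(-25) = -150)
R(-3, 11) + q*12 = -13 - 150*12 = -13 - 1800 = -1813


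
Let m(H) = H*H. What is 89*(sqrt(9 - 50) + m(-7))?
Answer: 4361 + 89*I*sqrt(41) ≈ 4361.0 + 569.88*I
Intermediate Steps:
m(H) = H**2
89*(sqrt(9 - 50) + m(-7)) = 89*(sqrt(9 - 50) + (-7)**2) = 89*(sqrt(-41) + 49) = 89*(I*sqrt(41) + 49) = 89*(49 + I*sqrt(41)) = 4361 + 89*I*sqrt(41)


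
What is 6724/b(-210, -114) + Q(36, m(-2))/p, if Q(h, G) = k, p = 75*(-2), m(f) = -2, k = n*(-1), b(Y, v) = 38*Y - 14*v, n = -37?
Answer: -17289/13300 ≈ -1.2999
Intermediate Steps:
b(Y, v) = -14*v + 38*Y
k = 37 (k = -37*(-1) = 37)
p = -150
Q(h, G) = 37
6724/b(-210, -114) + Q(36, m(-2))/p = 6724/(-14*(-114) + 38*(-210)) + 37/(-150) = 6724/(1596 - 7980) + 37*(-1/150) = 6724/(-6384) - 37/150 = 6724*(-1/6384) - 37/150 = -1681/1596 - 37/150 = -17289/13300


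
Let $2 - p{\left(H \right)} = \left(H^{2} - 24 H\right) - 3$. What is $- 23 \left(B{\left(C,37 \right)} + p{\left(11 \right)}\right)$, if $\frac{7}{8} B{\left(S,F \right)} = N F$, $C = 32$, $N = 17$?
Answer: $- \frac{139564}{7} \approx -19938.0$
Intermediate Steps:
$p{\left(H \right)} = 5 - H^{2} + 24 H$ ($p{\left(H \right)} = 2 - \left(\left(H^{2} - 24 H\right) - 3\right) = 2 - \left(-3 + H^{2} - 24 H\right) = 2 + \left(3 - H^{2} + 24 H\right) = 5 - H^{2} + 24 H$)
$B{\left(S,F \right)} = \frac{136 F}{7}$ ($B{\left(S,F \right)} = \frac{8 \cdot 17 F}{7} = \frac{136 F}{7}$)
$- 23 \left(B{\left(C,37 \right)} + p{\left(11 \right)}\right) = - 23 \left(\frac{136}{7} \cdot 37 + \left(5 - 11^{2} + 24 \cdot 11\right)\right) = - 23 \left(\frac{5032}{7} + \left(5 - 121 + 264\right)\right) = - 23 \left(\frac{5032}{7} + 148\right) = \left(-23\right) \frac{6068}{7} = - \frac{139564}{7}$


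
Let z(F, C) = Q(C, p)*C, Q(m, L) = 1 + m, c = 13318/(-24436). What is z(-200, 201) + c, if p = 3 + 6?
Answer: 496068577/12218 ≈ 40601.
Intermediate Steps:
p = 9
c = -6659/12218 (c = 13318*(-1/24436) = -6659/12218 ≈ -0.54502)
z(F, C) = C*(1 + C) (z(F, C) = (1 + C)*C = C*(1 + C))
z(-200, 201) + c = 201*(1 + 201) - 6659/12218 = 201*202 - 6659/12218 = 40602 - 6659/12218 = 496068577/12218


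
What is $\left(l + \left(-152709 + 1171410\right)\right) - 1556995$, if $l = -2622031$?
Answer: $-3160325$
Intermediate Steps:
$\left(l + \left(-152709 + 1171410\right)\right) - 1556995 = \left(-2622031 + \left(-152709 + 1171410\right)\right) - 1556995 = \left(-2622031 + 1018701\right) - 1556995 = -1603330 - 1556995 = -3160325$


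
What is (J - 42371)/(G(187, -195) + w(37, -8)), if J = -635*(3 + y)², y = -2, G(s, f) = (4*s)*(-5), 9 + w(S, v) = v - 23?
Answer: 21503/1890 ≈ 11.377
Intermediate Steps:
w(S, v) = -32 + v (w(S, v) = -9 + (v - 23) = -9 + (-23 + v) = -32 + v)
G(s, f) = -20*s
J = -635 (J = -635*(3 - 2)² = -635*1² = -635*1 = -635)
(J - 42371)/(G(187, -195) + w(37, -8)) = (-635 - 42371)/(-20*187 + (-32 - 8)) = -43006/(-3740 - 40) = -43006/(-3780) = -43006*(-1/3780) = 21503/1890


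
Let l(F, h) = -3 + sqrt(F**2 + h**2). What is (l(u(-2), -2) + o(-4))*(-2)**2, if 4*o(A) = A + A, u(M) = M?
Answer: -20 + 8*sqrt(2) ≈ -8.6863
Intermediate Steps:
o(A) = A/2 (o(A) = (A + A)/4 = (2*A)/4 = A/2)
(l(u(-2), -2) + o(-4))*(-2)**2 = ((-3 + sqrt((-2)**2 + (-2)**2)) + (1/2)*(-4))*(-2)**2 = ((-3 + sqrt(4 + 4)) - 2)*4 = ((-3 + sqrt(8)) - 2)*4 = ((-3 + 2*sqrt(2)) - 2)*4 = (-5 + 2*sqrt(2))*4 = -20 + 8*sqrt(2)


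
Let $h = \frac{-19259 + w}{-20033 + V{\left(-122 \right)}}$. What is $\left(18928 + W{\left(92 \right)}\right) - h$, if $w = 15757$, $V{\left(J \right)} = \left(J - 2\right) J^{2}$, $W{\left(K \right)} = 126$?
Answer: $\frac{35548072544}{1865649} \approx 19054.0$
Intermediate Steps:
$V{\left(J \right)} = J^{2} \left(-2 + J\right)$ ($V{\left(J \right)} = \left(-2 + J\right) J^{2} = J^{2} \left(-2 + J\right)$)
$h = \frac{3502}{1865649}$ ($h = \frac{-19259 + 15757}{-20033 + \left(-122\right)^{2} \left(-2 - 122\right)} = - \frac{3502}{-20033 + 14884 \left(-124\right)} = - \frac{3502}{-20033 - 1845616} = - \frac{3502}{-1865649} = \left(-3502\right) \left(- \frac{1}{1865649}\right) = \frac{3502}{1865649} \approx 0.0018771$)
$\left(18928 + W{\left(92 \right)}\right) - h = \left(18928 + 126\right) - \frac{3502}{1865649} = 19054 - \frac{3502}{1865649} = \frac{35548072544}{1865649}$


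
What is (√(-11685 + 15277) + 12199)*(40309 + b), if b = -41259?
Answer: -11589050 - 1900*√898 ≈ -1.1646e+7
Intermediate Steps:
(√(-11685 + 15277) + 12199)*(40309 + b) = (√(-11685 + 15277) + 12199)*(40309 - 41259) = (√3592 + 12199)*(-950) = (2*√898 + 12199)*(-950) = (12199 + 2*√898)*(-950) = -11589050 - 1900*√898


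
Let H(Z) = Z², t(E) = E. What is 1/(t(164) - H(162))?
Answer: -1/26080 ≈ -3.8344e-5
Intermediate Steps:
1/(t(164) - H(162)) = 1/(164 - 1*162²) = 1/(164 - 1*26244) = 1/(164 - 26244) = 1/(-26080) = -1/26080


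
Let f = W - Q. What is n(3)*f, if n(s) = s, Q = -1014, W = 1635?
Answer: 7947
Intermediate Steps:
f = 2649 (f = 1635 - 1*(-1014) = 1635 + 1014 = 2649)
n(3)*f = 3*2649 = 7947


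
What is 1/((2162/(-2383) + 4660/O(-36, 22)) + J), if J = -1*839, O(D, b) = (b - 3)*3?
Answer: -135831/102980663 ≈ -0.0013190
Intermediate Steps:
O(D, b) = -9 + 3*b (O(D, b) = (-3 + b)*3 = -9 + 3*b)
J = -839
1/((2162/(-2383) + 4660/O(-36, 22)) + J) = 1/((2162/(-2383) + 4660/(-9 + 3*22)) - 839) = 1/((2162*(-1/2383) + 4660/(-9 + 66)) - 839) = 1/((-2162/2383 + 4660/57) - 839) = 1/(10981546/135831 - 839) = 1/(-102980663/135831) = -135831/102980663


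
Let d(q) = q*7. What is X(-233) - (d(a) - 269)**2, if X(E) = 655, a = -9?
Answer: -109569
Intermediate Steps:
d(q) = 7*q
X(-233) - (d(a) - 269)**2 = 655 - (7*(-9) - 269)**2 = 655 - (-63 - 269)**2 = 655 - 1*(-332)**2 = 655 - 1*110224 = 655 - 110224 = -109569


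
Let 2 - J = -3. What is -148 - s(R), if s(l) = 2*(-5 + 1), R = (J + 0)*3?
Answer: -140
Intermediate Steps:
J = 5 (J = 2 - 1*(-3) = 2 + 3 = 5)
R = 15 (R = (5 + 0)*3 = 5*3 = 15)
s(l) = -8 (s(l) = 2*(-4) = -8)
-148 - s(R) = -148 - 1*(-8) = -148 + 8 = -140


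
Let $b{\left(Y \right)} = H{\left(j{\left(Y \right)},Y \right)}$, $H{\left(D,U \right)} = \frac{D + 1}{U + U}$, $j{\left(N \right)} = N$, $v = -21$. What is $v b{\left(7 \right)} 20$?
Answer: $-240$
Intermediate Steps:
$H{\left(D,U \right)} = \frac{1 + D}{2 U}$
$b{\left(Y \right)} = \frac{1 + Y}{2 Y}$
$v b{\left(7 \right)} 20 = - 21 \frac{1 + 7}{2 \cdot 7} \cdot 20 = - 21 \cdot \frac{1}{2} \cdot \frac{1}{7} \cdot 8 \cdot 20 = \left(-21\right) \frac{4}{7} \cdot 20 = \left(-12\right) 20 = -240$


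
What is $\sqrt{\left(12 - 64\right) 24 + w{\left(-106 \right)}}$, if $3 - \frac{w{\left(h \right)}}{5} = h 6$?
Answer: $\sqrt{1947} \approx 44.125$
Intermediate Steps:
$w{\left(h \right)} = 15 - 30 h$ ($w{\left(h \right)} = 15 - 5 h 6 = 15 - 5 \cdot 6 h = 15 - 30 h$)
$\sqrt{\left(12 - 64\right) 24 + w{\left(-106 \right)}} = \sqrt{\left(12 - 64\right) 24 + \left(15 - -3180\right)} = \sqrt{\left(-52\right) 24 + \left(15 + 3180\right)} = \sqrt{-1248 + 3195} = \sqrt{1947}$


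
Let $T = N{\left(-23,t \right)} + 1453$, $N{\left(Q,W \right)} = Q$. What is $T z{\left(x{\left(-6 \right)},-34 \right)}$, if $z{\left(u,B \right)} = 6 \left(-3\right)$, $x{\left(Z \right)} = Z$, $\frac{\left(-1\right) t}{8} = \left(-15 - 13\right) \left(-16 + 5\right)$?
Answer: $-25740$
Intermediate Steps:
$t = -2464$ ($t = - 8 \left(-15 - 13\right) \left(-16 + 5\right) = - 8 \left(\left(-28\right) \left(-11\right)\right) = \left(-8\right) 308 = -2464$)
$z{\left(u,B \right)} = -18$
$T = 1430$ ($T = -23 + 1453 = 1430$)
$T z{\left(x{\left(-6 \right)},-34 \right)} = 1430 \left(-18\right) = -25740$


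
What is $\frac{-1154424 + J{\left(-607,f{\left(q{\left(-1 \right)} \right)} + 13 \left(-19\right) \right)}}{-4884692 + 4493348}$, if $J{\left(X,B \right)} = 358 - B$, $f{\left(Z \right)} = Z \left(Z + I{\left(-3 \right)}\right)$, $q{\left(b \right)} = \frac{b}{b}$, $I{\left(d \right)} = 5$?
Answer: $\frac{1153825}{391344} \approx 2.9484$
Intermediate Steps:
$q{\left(b \right)} = 1$
$f{\left(Z \right)} = Z \left(5 + Z\right)$ ($f{\left(Z \right)} = Z \left(Z + 5\right) = Z \left(5 + Z\right)$)
$\frac{-1154424 + J{\left(-607,f{\left(q{\left(-1 \right)} \right)} + 13 \left(-19\right) \right)}}{-4884692 + 4493348} = \frac{-1154424 - \left(-358 - 247 + \left(5 + 1\right)\right)}{-4884692 + 4493348} = \frac{-1154424 + \left(358 - \left(1 \cdot 6 - 247\right)\right)}{-391344} = \left(-1154424 + \left(358 - \left(6 - 247\right)\right)\right) \left(- \frac{1}{391344}\right) = \left(-1154424 + \left(358 - -241\right)\right) \left(- \frac{1}{391344}\right) = \left(-1154424 + \left(358 + 241\right)\right) \left(- \frac{1}{391344}\right) = \left(-1154424 + 599\right) \left(- \frac{1}{391344}\right) = \left(-1153825\right) \left(- \frac{1}{391344}\right) = \frac{1153825}{391344}$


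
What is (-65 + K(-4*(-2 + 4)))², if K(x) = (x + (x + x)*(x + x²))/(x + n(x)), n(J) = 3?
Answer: 335241/25 ≈ 13410.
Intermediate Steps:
K(x) = (x + 2*x*(x + x²))/(3 + x) (K(x) = (x + (x + x)*(x + x²))/(x + 3) = (x + (2*x)*(x + x²))/(3 + x) = (x + 2*x*(x + x²))/(3 + x))
(-65 + K(-4*(-2 + 4)))² = (-65 + (-4*(-2 + 4))*(1 + 2*(-4*(-2 + 4)) + 2*(-4*(-2 + 4))²)/(3 - 4*(-2 + 4)))² = (-65 + (-4*2)*(1 + 2*(-4*2) + 2*(-4*2)²)/(3 - 4*2))² = (-65 - 8*(1 + 2*(-8) + 2*(-8)²)/(3 - 8))² = (-65 - 8*(1 - 16 + 2*64)/(-5))² = (-65 - 8*(-⅕)*(1 - 16 + 128))² = (-65 - 8*(-⅕)*113)² = (-65 + 904/5)² = (579/5)² = 335241/25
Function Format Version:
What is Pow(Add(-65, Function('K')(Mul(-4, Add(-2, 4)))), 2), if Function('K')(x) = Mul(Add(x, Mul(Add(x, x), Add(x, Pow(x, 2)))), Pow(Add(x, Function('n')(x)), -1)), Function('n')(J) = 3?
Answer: Rational(335241, 25) ≈ 13410.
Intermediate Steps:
Function('K')(x) = Mul(Pow(Add(3, x), -1), Add(x, Mul(2, x, Add(x, Pow(x, 2))))) (Function('K')(x) = Mul(Add(x, Mul(Add(x, x), Add(x, Pow(x, 2)))), Pow(Add(x, 3), -1)) = Mul(Add(x, Mul(Mul(2, x), Add(x, Pow(x, 2)))), Pow(Add(3, x), -1)) = Mul(Add(x, Mul(2, x, Add(x, Pow(x, 2)))), Pow(Add(3, x), -1)) = Mul(Pow(Add(3, x), -1), Add(x, Mul(2, x, Add(x, Pow(x, 2))))))
Pow(Add(-65, Function('K')(Mul(-4, Add(-2, 4)))), 2) = Pow(Add(-65, Mul(Mul(-4, Add(-2, 4)), Pow(Add(3, Mul(-4, Add(-2, 4))), -1), Add(1, Mul(2, Mul(-4, Add(-2, 4))), Mul(2, Pow(Mul(-4, Add(-2, 4)), 2))))), 2) = Pow(Add(-65, Mul(Mul(-4, 2), Pow(Add(3, Mul(-4, 2)), -1), Add(1, Mul(2, Mul(-4, 2)), Mul(2, Pow(Mul(-4, 2), 2))))), 2) = Pow(Add(-65, Mul(-8, Pow(Add(3, -8), -1), Add(1, Mul(2, -8), Mul(2, Pow(-8, 2))))), 2) = Pow(Add(-65, Mul(-8, Pow(-5, -1), Add(1, -16, Mul(2, 64)))), 2) = Pow(Add(-65, Mul(-8, Rational(-1, 5), Add(1, -16, 128))), 2) = Pow(Add(-65, Mul(-8, Rational(-1, 5), 113)), 2) = Pow(Add(-65, Rational(904, 5)), 2) = Pow(Rational(579, 5), 2) = Rational(335241, 25)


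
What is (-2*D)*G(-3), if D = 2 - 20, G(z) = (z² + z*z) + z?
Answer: 540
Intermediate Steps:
G(z) = z + 2*z² (G(z) = (z² + z²) + z = 2*z² + z = z + 2*z²)
D = -18
(-2*D)*G(-3) = (-2*(-18))*(-3*(1 + 2*(-3))) = 36*(-3*(1 - 6)) = 36*(-3*(-5)) = 36*15 = 540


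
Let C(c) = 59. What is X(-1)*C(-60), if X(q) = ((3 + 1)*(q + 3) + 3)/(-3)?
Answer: -649/3 ≈ -216.33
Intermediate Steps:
X(q) = -5 - 4*q/3 (X(q) = (4*(3 + q) + 3)*(-1/3) = ((12 + 4*q) + 3)*(-1/3) = (15 + 4*q)*(-1/3) = -5 - 4*q/3)
X(-1)*C(-60) = (-5 - 4/3*(-1))*59 = (-5 + 4/3)*59 = -11/3*59 = -649/3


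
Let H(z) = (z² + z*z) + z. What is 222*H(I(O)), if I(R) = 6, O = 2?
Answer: 17316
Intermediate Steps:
H(z) = z + 2*z² (H(z) = (z² + z²) + z = 2*z² + z = z + 2*z²)
222*H(I(O)) = 222*(6*(1 + 2*6)) = 222*(6*(1 + 12)) = 222*(6*13) = 222*78 = 17316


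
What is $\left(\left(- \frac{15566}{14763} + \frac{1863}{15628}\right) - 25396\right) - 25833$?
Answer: $- \frac{11819574127535}{230716164} \approx -51230.0$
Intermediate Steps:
$\left(\left(- \frac{15566}{14763} + \frac{1863}{15628}\right) - 25396\right) - 25833 = \left(- \frac{215761979}{230716164} - 25396\right) - 25833 = - \frac{5859483462923}{230716164} - 25833 = - \frac{11819574127535}{230716164}$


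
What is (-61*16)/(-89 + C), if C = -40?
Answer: 976/129 ≈ 7.5659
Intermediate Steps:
(-61*16)/(-89 + C) = (-61*16)/(-89 - 40) = -976/(-129) = -976*(-1/129) = 976/129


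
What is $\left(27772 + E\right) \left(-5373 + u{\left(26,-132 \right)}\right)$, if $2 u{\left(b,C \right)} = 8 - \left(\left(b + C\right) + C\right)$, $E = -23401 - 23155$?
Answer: $98616000$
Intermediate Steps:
$E = -46556$ ($E = -23401 - 23155 = -46556$)
$u{\left(b,C \right)} = 4 - C - \frac{b}{2}$ ($u{\left(b,C \right)} = \frac{8 - \left(\left(b + C\right) + C\right)}{2} = \frac{8 - \left(\left(C + b\right) + C\right)}{2} = \frac{8 - \left(b + 2 C\right)}{2} = \frac{8 - b - 2 C}{2} = 4 - C - \frac{b}{2}$)
$\left(27772 + E\right) \left(-5373 + u{\left(26,-132 \right)}\right) = \left(27772 - 46556\right) \left(-5373 - -123\right) = - 18784 \left(-5373 + \left(4 + 132 - 13\right)\right) = - 18784 \left(-5373 + 123\right) = \left(-18784\right) \left(-5250\right) = 98616000$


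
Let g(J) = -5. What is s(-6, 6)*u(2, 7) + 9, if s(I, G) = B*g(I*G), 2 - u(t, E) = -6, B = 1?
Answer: -31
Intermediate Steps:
u(t, E) = 8 (u(t, E) = 2 - 1*(-6) = 2 + 6 = 8)
s(I, G) = -5 (s(I, G) = 1*(-5) = -5)
s(-6, 6)*u(2, 7) + 9 = -5*8 + 9 = -40 + 9 = -31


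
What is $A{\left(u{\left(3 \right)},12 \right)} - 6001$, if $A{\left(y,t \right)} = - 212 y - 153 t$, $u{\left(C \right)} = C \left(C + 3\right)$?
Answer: $-11653$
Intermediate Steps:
$u{\left(C \right)} = C \left(3 + C\right)$
$A{\left(u{\left(3 \right)},12 \right)} - 6001 = \left(- 212 \cdot 3 \left(3 + 3\right) - 1836\right) - 6001 = \left(- 212 \cdot 3 \cdot 6 - 1836\right) - 6001 = \left(\left(-212\right) 18 - 1836\right) - 6001 = \left(-3816 - 1836\right) - 6001 = -5652 - 6001 = -11653$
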